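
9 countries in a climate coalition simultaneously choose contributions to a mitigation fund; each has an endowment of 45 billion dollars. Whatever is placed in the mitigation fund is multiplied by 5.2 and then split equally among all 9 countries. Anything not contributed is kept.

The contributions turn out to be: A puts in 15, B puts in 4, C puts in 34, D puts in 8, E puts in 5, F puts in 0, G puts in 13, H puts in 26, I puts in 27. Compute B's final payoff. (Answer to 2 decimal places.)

117.27 billion dollars

Total contributed: 15 + 4 + 34 + 8 + 5 + 0 + 13 + 26 + 27 = 132.
Each receives 5.2 × 132 / 9 = 76.27 from the mitigation fund.
B keeps 45 − 4 = 41, so B's payoff is 41 + 76.27 = 117.27.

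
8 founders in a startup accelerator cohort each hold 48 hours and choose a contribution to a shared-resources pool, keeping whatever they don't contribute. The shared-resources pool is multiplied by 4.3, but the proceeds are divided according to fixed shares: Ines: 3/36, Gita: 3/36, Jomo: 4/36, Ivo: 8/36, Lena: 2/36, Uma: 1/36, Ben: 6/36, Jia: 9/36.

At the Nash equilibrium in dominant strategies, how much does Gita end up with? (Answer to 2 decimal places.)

Each unit j contributes comes back to j as 4.3 × (j's share), so j prefers to contribute only if that share exceeds 1/4.3 = 0.2326; otherwise keeping the unit dominates.
Jia alone (share 9/36) is above the threshold, contributing 48; the remaining 7 contribute 0. Total contributed: 48.
Gita keeps 48 and receives 4.3 × 48 × 3/36 = 17.20 from the shared-resources pool, for a payoff of 65.20.

65.20 hours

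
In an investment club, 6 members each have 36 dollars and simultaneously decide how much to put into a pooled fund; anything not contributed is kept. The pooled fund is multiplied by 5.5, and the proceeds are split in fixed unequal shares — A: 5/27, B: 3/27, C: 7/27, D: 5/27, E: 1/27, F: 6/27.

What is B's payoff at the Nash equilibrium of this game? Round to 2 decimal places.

124.00 dollars

For player j, contributing a unit is worthwhile iff 5.5 × (j's share) ≥ 1, i.e. iff j's share is at least 0.1818.
The shares above 0.1818 belong to A, C, D and F, contributing 36 each; the remaining 2 contribute 0. Total contributed: 144.
B keeps 36 and receives 5.5 × 144 × 3/27 = 88.00 from the pooled fund, for a payoff of 124.00.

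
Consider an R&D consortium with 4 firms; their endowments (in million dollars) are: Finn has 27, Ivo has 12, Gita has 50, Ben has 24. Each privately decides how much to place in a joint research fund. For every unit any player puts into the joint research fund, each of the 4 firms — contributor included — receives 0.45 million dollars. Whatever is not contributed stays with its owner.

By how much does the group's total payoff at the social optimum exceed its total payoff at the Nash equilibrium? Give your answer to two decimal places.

The private return per contributed unit is 0.45 < 1 for everyone, so the Nash equilibrium is zero contribution and the group total is Σ E_j = 27 + 12 + 50 + 24 = 113.
Each contributed unit returns 1.800 to the group, so the social optimum is full contribution by everyone: group total = 1.800 × 113 = 203.40.
Efficiency loss = (1.800 − 1) × 113 = 90.40.

90.40 million dollars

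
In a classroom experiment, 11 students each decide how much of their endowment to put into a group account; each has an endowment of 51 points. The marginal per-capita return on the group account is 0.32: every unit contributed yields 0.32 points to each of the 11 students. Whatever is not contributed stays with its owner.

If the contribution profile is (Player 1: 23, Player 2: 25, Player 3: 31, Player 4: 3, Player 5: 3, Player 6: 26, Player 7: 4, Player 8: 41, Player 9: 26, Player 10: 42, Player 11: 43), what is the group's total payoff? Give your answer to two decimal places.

1233.84 points

Total contributed: 23 + 25 + 31 + 3 + 3 + 26 + 4 + 41 + 26 + 42 + 43 = 267; total kept: 11 × 51 − 267 = 294.
The group account pays out 0.32 × 11 × 267 = 939.84 in aggregate.
Group total = 294 + 939.84 = 1233.84.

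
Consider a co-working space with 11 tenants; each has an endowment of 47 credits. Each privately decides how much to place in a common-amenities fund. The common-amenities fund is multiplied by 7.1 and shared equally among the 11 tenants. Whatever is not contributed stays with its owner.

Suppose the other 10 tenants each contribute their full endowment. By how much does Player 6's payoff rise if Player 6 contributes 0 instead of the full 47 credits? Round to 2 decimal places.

Switching from a contribution of 47 to 0 lets Player 6 keep an extra 47 credits, but lowers the common-amenities fund by 47, which costs Player 6 their own share of that drop: 7.1/11 × 47 = 30.34.
Net gain = 47 − 30.34 = 16.66. The private return per contributed unit (0.6455) is below 1, so free-riding is indeed the best response regardless of what the others do.

16.66 credits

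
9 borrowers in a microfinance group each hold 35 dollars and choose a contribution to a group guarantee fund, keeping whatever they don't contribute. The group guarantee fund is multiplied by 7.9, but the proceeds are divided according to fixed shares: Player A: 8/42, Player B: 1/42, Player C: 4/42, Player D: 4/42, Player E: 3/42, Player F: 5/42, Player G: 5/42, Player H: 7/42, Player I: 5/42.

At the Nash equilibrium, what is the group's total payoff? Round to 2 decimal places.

798.00 dollars

A player with share s gets back 7.9·s per unit contributed, so full contribution is dominant for anyone with s > 1/7.9 = 0.1266 and zero contribution is dominant for anyone below.
Player A and Player H are above the threshold, contributing 35 each; the remaining 7 contribute 0. Total contributed: 70.
The group guarantee fund pays out 7.9 × 70 = 553.00 in total (split across the unequal shares, but the aggregate is all that matters for the group sum).
The 7 free-riders keep 35 each, adding 245. Group total = 245 + 553.00 = 798.00.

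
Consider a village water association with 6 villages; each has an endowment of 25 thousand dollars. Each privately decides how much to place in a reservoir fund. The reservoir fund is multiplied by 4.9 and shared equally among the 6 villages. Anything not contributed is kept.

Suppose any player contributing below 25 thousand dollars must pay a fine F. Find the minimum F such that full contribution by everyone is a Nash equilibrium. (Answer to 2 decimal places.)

Given the others contribute fully, the best deviation is to contribute 0 (any partial contribution still incurs the fine and gives up units whose private return 0.8167 is below 1).
Deviating from 25 to 0 saves 25 thousand dollars but forfeits the deviator's share of the drop in the reservoir fund: 4.9/6 × 25 = 20.42.
So the deviation gain is 25 − 20.42 = 4.58, and the fine must be at least 4.58 thousand dollars to wipe it out.

4.58 thousand dollars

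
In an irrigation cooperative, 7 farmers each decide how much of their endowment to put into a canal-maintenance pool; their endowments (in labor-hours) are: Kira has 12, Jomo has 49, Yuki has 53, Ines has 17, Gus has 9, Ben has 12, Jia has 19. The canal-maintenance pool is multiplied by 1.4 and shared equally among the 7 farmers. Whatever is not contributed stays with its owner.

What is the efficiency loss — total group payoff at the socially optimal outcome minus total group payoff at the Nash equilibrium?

The private return per contributed unit is 1.4/7 = 0.2000 < 1 for every player regardless of endowment, so the Nash equilibrium is zero contribution and the group total is Σ E_j = 12 + 49 + 53 + 17 + 9 + 12 + 19 = 171.
Each contributed unit returns 1.400 to the group, so the social optimum is full contribution by everyone: group total = 1.400 × 171 = 239.40.
Efficiency loss = (1.400 − 1) × 171 = 68.40.

68.40 labor-hours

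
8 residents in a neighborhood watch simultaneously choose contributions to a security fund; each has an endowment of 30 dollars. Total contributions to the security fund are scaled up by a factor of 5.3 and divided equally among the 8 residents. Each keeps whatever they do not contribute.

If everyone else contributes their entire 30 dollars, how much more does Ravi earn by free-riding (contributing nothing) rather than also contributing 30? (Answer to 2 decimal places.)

10.13 dollars

Switching from a contribution of 30 to 0 lets Ravi keep an extra 30 dollars, but lowers the security fund by 30, which costs Ravi their own share of that drop: 5.3/8 × 30 = 19.87.
Net gain = 30 − 19.87 = 10.13. The private return per contributed unit (0.6625) is below 1, so free-riding is indeed the best response regardless of what the others do.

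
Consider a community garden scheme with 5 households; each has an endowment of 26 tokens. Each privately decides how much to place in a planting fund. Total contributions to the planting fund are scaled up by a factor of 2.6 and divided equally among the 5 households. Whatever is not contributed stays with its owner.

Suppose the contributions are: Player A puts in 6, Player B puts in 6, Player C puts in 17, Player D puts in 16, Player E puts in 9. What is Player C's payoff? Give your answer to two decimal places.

37.08 tokens

Total contributed: 6 + 6 + 17 + 16 + 9 = 54.
Each receives 2.6 × 54 / 5 = 28.08 from the planting fund.
Player C keeps 26 − 17 = 9, so Player C's payoff is 9 + 28.08 = 37.08.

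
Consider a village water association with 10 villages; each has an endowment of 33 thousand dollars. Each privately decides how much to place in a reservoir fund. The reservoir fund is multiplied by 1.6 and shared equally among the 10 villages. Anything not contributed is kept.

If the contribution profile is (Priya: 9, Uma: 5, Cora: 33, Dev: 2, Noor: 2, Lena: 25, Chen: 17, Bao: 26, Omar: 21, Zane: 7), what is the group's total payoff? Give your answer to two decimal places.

418.20 thousand dollars

Total contributed: 9 + 5 + 33 + 2 + 2 + 25 + 17 + 26 + 21 + 7 = 147; total kept: 10 × 33 − 147 = 183.
The reservoir fund pays out 1.6 × 147 = 235.20 in aggregate.
Group total = 183 + 235.20 = 418.20.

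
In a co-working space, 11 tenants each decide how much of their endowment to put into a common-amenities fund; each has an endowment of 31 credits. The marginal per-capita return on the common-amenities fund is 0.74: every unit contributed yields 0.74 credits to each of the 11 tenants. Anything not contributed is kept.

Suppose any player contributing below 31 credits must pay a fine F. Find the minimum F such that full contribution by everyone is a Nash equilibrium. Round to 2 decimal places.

8.06 credits

Given the others contribute fully, the best deviation is to contribute 0 (any partial contribution still incurs the fine and gives up units whose private return 0.74 is below 1).
Deviating from 31 to 0 saves 31 credits but forfeits the deviator's share of the drop in the common-amenities fund: 0.74 × 31 = 22.94.
So the deviation gain is 31 − 22.94 = 8.06, and the fine must be at least 8.06 credits to wipe it out.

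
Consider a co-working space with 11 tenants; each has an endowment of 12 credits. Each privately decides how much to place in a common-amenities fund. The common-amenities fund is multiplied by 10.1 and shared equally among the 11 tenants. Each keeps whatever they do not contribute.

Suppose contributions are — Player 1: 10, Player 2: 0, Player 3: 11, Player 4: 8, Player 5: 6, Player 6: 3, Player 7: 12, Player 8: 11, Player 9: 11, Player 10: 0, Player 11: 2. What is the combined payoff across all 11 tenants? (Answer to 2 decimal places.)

Total contributed: 10 + 0 + 11 + 8 + 6 + 3 + 12 + 11 + 11 + 0 + 2 = 74; total kept: 11 × 12 − 74 = 58.
The common-amenities fund pays out 10.1 × 74 = 747.40 in aggregate.
Group total = 58 + 747.40 = 805.40.

805.40 credits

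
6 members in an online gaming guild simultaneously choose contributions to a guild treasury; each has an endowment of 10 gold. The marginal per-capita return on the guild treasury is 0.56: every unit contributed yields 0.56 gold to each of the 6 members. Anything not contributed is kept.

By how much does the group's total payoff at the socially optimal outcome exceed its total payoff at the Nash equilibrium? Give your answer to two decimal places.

The private return per contributed unit is 0.56 < 1, so contributing 0 is dominant for every player. At the Nash equilibrium everyone keeps their 10, and the group total is 6 × 10 = 60.
Each contributed unit returns 3.360 to the group as a whole (0.56 to each of 6 players), which exceeds 1, so the social optimum is full contribution: group total = 3.360 × 60 = 201.60.
Efficiency loss = 201.60 − 60 = 141.60.

141.60 gold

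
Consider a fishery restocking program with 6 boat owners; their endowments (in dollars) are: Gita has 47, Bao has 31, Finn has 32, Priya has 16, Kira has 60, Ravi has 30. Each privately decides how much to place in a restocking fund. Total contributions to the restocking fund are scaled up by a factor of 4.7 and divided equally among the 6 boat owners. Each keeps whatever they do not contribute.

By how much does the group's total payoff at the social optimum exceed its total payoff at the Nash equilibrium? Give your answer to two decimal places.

799.20 dollars

The private return per contributed unit is 4.7/6 = 0.7833 < 1 for every player regardless of endowment, so the Nash equilibrium is zero contribution and the group total is Σ E_j = 47 + 31 + 32 + 16 + 60 + 30 = 216.
Each contributed unit returns 4.700 to the group, so the social optimum is full contribution by everyone: group total = 4.700 × 216 = 1015.20.
Efficiency loss = (4.700 − 1) × 216 = 799.20.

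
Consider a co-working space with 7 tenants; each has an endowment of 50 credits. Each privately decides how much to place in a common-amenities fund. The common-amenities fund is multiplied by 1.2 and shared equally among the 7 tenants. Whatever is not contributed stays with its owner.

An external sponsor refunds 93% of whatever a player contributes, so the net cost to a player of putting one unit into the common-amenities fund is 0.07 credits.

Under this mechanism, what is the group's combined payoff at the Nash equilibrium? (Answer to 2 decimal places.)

The effective private return per unit is now (1.2/7) / 0.07 = 2.4490 > 1, so every player's dominant strategy flips to full contribution.
At the Nash equilibrium everyone contributes 50. Group total payoff = 7 × (50 × 0.93 + 1.2 × 50) = 745.50.

745.50 credits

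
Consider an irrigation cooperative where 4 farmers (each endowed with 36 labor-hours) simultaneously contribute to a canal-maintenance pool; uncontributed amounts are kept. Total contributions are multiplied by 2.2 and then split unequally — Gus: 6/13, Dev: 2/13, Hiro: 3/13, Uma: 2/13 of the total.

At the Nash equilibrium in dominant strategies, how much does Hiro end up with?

54.28 labor-hours

Each unit j contributes comes back to j as 2.2 × (j's share), so j prefers to contribute only if that share exceeds 1/2.2 = 0.4545; otherwise keeping the unit dominates.
Gus alone (share 6/13) is above the threshold, contributing 36; the remaining 3 contribute 0. Total contributed: 36.
Hiro keeps 36 and receives 2.2 × 36 × 3/13 = 18.28 from the canal-maintenance pool, for a payoff of 54.28.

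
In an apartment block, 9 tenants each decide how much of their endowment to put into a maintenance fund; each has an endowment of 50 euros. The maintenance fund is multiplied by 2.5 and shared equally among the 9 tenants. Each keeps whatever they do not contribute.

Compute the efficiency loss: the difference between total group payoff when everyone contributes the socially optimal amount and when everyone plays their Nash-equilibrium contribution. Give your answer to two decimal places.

Each contributed unit returns 2.5/9 = 0.2778 to its contributor — below 1 — so contributing 0 is dominant for every player. At the Nash equilibrium everyone keeps their 50, and the group total is 9 × 50 = 450.
Each contributed unit returns 2.500 to the group as a whole (0.2778 to each of 9 players), which exceeds 1, so the social optimum is full contribution: group total = 2.500 × 450 = 1125.00.
Efficiency loss = 1125.00 − 450 = 675.00.

675.00 euros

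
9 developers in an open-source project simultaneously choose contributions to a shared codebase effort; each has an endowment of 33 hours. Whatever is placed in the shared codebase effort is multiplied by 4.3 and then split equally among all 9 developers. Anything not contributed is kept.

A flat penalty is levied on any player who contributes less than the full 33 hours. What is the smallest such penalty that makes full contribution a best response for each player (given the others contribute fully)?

17.23 hours

Given the others contribute fully, the best deviation is to contribute 0 (any partial contribution still incurs the fine and gives up units whose private return 0.4778 is below 1).
Deviating from 33 to 0 saves 33 hours but forfeits the deviator's share of the drop in the shared codebase effort: 4.3/9 × 33 = 15.77.
So the deviation gain is 33 − 15.77 = 17.23, and the fine must be at least 17.23 hours to wipe it out.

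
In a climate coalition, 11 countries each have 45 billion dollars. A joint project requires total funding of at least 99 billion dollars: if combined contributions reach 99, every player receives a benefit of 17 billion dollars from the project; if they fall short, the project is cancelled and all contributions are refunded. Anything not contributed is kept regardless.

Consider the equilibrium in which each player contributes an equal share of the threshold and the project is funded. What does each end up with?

Equal share of the threshold: 99/11 = 9.
At this profile no one gains by cutting their contribution: any cut drops the total below 99, the project is cancelled, contributions are refunded, and the deviator ends with 45, which is less than 45 − 9 + 17 = 53. Contributing more than 9 just wastes the excess. So contributing exactly 9 is a best response.
Each player's payoff: 45 − 9 + 17 = 53.

53 billion dollars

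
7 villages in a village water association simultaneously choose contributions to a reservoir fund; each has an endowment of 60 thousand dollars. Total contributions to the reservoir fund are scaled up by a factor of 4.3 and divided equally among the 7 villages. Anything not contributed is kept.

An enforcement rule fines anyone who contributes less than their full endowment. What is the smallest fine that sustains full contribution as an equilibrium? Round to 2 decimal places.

Given the others contribute fully, the best deviation is to contribute 0 (any partial contribution still incurs the fine and gives up units whose private return 0.6143 is below 1).
Deviating from 60 to 0 saves 60 thousand dollars but forfeits the deviator's share of the drop in the reservoir fund: 4.3/7 × 60 = 36.86.
So the deviation gain is 60 − 36.86 = 23.14, and the fine must be at least 23.14 thousand dollars to wipe it out.

23.14 thousand dollars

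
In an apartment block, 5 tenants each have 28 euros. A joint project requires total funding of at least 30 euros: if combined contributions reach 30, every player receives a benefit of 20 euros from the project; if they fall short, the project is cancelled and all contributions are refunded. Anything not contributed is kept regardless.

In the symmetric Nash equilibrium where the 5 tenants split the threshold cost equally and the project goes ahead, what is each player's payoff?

42 euros

Equal share of the threshold: 30/5 = 6.
At this profile no one gains by cutting their contribution: any cut drops the total below 30, the project is cancelled, contributions are refunded, and the deviator ends with 28, which is less than 28 − 6 + 20 = 42. Contributing more than 6 just wastes the excess. So contributing exactly 6 is a best response.
Each player's payoff: 28 − 6 + 20 = 42.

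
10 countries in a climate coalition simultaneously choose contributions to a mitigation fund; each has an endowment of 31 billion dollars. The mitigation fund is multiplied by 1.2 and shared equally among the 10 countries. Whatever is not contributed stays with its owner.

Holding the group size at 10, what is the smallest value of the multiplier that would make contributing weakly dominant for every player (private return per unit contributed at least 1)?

10

A contributed unit returns (multiplier)/10 to its contributor.
This reaches 1 exactly when the multiplier is 10.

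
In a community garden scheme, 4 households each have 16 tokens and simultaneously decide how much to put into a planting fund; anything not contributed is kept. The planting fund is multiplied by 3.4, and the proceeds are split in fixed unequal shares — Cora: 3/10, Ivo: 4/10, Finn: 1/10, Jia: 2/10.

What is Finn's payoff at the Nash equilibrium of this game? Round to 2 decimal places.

For player j, contributing a unit is worthwhile iff 3.4 × (j's share) ≥ 1, i.e. iff j's share is at least 0.2941.
Cora and Ivo are above the threshold, contributing 16 each; the remaining 2 contribute 0. Total contributed: 32.
Finn keeps 16 and receives 3.4 × 32 × 1/10 = 10.88 from the planting fund, for a payoff of 26.88.

26.88 tokens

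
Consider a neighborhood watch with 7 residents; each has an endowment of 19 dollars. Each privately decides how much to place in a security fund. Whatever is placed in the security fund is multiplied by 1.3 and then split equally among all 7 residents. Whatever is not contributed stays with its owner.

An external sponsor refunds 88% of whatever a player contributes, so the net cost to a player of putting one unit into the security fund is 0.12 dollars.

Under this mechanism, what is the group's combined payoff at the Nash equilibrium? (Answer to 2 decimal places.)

Under the mechanism each unit contributed yields (1.3/7) / 0.12 = 1.5476 back to its contributor per unit of net cost, which exceeds 1, making full contribution the dominant choice for everyone.
At the Nash equilibrium everyone contributes 19. Group total payoff = 7 × (19 × 0.88 + 1.3 × 19) = 289.94.

289.94 dollars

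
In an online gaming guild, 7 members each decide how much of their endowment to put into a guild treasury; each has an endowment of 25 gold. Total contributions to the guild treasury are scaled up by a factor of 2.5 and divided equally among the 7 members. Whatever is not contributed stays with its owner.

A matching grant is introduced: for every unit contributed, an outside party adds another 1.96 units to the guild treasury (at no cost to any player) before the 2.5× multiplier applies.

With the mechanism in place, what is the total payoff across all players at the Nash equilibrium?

1295.00 gold

Under the mechanism each unit contributed yields 2.5 × 2.96 / 7 = 1.0571 back to its contributor per unit of net cost, which exceeds 1, making full contribution the dominant choice for everyone.
At the Nash equilibrium everyone contributes 25. Group total payoff = 2.5 × 2.96 × 175 = 1295.00.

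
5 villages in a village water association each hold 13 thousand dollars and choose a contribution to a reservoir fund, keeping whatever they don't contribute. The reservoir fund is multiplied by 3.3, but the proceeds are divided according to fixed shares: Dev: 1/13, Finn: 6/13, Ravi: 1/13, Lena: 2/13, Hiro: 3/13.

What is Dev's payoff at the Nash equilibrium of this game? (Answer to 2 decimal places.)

16.30 thousand dollars

Player j's private return per contributed unit is 3.3 × (j's share). Contributing is weakly dominant for j when that share is at least 1/3.3 = 0.3030, and contributing 0 is dominant otherwise.
The only share above 0.3030 is Finn's 6/13, contributing 13; the remaining 4 contribute 0. Total contributed: 13.
Dev keeps 13 and receives 3.3 × 13 × 1/13 = 3.30 from the reservoir fund, for a payoff of 16.30.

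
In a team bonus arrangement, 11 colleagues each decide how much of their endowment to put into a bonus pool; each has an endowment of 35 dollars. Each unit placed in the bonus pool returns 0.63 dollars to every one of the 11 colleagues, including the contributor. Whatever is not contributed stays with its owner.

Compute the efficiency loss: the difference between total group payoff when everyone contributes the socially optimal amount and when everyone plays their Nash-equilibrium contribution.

The private return per contributed unit is 0.63 < 1, so contributing 0 is dominant for every player. At the Nash equilibrium everyone keeps their 35, and the group total is 11 × 35 = 385.
Each contributed unit returns 6.930 to the group as a whole (0.63 to each of 11 players), which exceeds 1, so the social optimum is full contribution: group total = 6.930 × 385 = 2668.05.
Efficiency loss = 2668.05 − 385 = 2283.05.

2283.05 dollars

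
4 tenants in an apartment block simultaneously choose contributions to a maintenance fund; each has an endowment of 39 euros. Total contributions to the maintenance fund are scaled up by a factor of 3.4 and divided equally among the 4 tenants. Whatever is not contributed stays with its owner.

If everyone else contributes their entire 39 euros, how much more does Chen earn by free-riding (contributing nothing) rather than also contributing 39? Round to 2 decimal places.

5.85 euros

Switching from a contribution of 39 to 0 lets Chen keep an extra 39 euros, but lowers the maintenance fund by 39, which costs Chen their own share of that drop: 3.4/4 × 39 = 33.15.
Net gain = 39 − 33.15 = 5.85. The private return per contributed unit (0.8500) is below 1, so free-riding is indeed the best response regardless of what the others do.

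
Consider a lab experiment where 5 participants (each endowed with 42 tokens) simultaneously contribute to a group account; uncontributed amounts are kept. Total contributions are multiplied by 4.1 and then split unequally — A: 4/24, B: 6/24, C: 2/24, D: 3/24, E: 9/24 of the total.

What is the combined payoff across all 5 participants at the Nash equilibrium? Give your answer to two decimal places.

Each unit j contributes comes back to j as 4.1 × (j's share), so j prefers to contribute only if that share exceeds 1/4.1 = 0.2439; otherwise keeping the unit dominates.
B and E clear that bar, contributing 42 each; the remaining 3 contribute 0. Total contributed: 84.
The group account pays out 4.1 × 84 = 344.40 in total (split across the unequal shares, but the aggregate is all that matters for the group sum).
The 3 free-riders keep 42 each, adding 126. Group total = 126 + 344.40 = 470.40.

470.40 tokens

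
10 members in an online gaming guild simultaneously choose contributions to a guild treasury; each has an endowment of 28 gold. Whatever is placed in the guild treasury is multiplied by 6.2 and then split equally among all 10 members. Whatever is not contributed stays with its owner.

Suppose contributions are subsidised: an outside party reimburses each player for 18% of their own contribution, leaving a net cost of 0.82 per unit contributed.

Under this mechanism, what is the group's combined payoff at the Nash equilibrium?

280.00 gold

The effective private return is (6.2/10) / 0.82 = 0.7561, which is still under 1, so the mechanism doesn't change anyone's dominant strategy: zero contribution.
At the Nash equilibrium no one contributes; group total payoff = 10 × 28 = 280.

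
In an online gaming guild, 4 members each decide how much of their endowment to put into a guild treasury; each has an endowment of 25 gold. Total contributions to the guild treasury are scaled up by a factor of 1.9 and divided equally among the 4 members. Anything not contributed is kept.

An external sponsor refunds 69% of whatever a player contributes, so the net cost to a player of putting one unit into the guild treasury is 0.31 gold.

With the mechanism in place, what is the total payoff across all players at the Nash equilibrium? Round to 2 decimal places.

259.00 gold

With the mechanism, a contributed unit returns (1.9/4) / 0.31 = 1.5323 per unit of net cost to the contributor — now above 1 — so contributing fully is weakly dominant for every player.
At the Nash equilibrium everyone contributes 25. Group total payoff = 4 × (25 × 0.69 + 1.9 × 25) = 259.00.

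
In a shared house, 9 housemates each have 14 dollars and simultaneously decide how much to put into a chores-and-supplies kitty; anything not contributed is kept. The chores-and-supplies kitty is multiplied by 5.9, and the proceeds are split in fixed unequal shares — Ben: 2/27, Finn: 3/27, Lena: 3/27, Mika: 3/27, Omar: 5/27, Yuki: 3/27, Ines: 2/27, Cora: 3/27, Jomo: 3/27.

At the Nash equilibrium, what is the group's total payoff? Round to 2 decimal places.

194.60 dollars

Each unit j contributes comes back to j as 5.9 × (j's share), so j prefers to contribute only if that share exceeds 1/5.9 = 0.1695; otherwise keeping the unit dominates.
Omar alone (share 5/27) is above the threshold, contributing 14; the remaining 8 contribute 0. Total contributed: 14.
The chores-and-supplies kitty pays out 5.9 × 14 = 82.60 in total (split across the unequal shares, but the aggregate is all that matters for the group sum).
The 8 free-riders keep 14 each, adding 112. Group total = 112 + 82.60 = 194.60.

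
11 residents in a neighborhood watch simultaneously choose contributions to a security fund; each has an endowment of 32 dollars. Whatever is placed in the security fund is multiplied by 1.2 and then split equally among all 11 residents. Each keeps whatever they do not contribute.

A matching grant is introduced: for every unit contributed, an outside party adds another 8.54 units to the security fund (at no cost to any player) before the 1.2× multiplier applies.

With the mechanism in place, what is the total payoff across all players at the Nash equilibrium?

4029.70 dollars

Under the mechanism each unit contributed yields 1.2 × 9.54 / 11 = 1.0407 back to its contributor per unit of net cost, which exceeds 1, making full contribution the dominant choice for everyone.
So the Nash equilibrium is full contribution by all 11; the group earns 1.2 × 9.54 × 352 = 4029.70.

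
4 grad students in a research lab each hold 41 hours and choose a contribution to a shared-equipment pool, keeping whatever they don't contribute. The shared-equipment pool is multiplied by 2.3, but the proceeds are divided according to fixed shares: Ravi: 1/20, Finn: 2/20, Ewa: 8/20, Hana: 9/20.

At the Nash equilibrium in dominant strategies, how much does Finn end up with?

50.43 hours

A player with share s gets back 2.3·s per unit contributed, so full contribution is dominant for anyone with s > 1/2.3 = 0.4348 and zero contribution is dominant for anyone below.
Only Hana (9/20) clears that bar, contributing 41; the remaining 3 contribute 0. Total contributed: 41.
Finn keeps 41 and receives 2.3 × 41 × 2/20 = 9.43 from the shared-equipment pool, for a payoff of 50.43.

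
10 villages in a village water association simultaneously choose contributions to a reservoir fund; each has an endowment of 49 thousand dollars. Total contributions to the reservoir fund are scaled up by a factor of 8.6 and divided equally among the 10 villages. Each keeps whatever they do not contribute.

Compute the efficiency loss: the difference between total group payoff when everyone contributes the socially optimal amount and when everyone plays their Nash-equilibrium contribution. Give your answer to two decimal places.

3724.00 thousand dollars

Each contributed unit returns 8.6/10 = 0.8600 to its contributor — below 1 — so contributing 0 is dominant for every player. At the Nash equilibrium everyone keeps their 49, and the group total is 10 × 49 = 490.
Each contributed unit returns 8.600 to the group as a whole (0.8600 to each of 10 players), which exceeds 1, so the social optimum is full contribution: group total = 8.600 × 490 = 4214.00.
Efficiency loss = 4214.00 − 490 = 3724.00.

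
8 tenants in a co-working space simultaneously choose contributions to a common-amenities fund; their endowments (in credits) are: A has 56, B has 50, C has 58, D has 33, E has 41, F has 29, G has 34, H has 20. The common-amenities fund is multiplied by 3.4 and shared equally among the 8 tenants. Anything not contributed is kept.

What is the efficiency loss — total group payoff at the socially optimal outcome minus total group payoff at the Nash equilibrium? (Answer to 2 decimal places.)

770.40 credits

The private return per contributed unit is 3.4/8 = 0.4250 < 1 for every player regardless of endowment, so the Nash equilibrium is zero contribution and the group total is Σ E_j = 56 + 50 + 58 + 33 + 41 + 29 + 34 + 20 = 321.
Each contributed unit returns 3.400 to the group, so the social optimum is full contribution by everyone: group total = 3.400 × 321 = 1091.40.
Efficiency loss = (3.400 − 1) × 321 = 770.40.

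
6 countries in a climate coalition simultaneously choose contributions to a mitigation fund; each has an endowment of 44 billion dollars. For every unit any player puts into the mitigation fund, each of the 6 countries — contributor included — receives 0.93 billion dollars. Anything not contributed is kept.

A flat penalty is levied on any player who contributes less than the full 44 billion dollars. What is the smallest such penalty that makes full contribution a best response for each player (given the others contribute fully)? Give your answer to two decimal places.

Given the others contribute fully, the best deviation is to contribute 0 (any partial contribution still incurs the fine and gives up units whose private return 0.93 is below 1).
Deviating from 44 to 0 saves 44 billion dollars but forfeits the deviator's share of the drop in the mitigation fund: 0.93 × 44 = 40.92.
So the deviation gain is 44 − 40.92 = 3.08, and the fine must be at least 3.08 billion dollars to wipe it out.

3.08 billion dollars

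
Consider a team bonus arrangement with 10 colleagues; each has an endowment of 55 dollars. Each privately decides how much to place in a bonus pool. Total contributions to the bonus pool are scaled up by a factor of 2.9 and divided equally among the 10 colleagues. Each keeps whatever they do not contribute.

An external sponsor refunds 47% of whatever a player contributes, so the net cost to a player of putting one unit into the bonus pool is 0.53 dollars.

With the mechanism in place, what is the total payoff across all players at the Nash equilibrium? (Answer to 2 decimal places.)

Even with the mechanism, each unit contributed returns only (2.9/10) / 0.53 = 0.5472 per unit of net cost, so contributing nothing is still dominant.
Everyone keeps their endowment and the group total is 10 × 55 = 550.

550.00 dollars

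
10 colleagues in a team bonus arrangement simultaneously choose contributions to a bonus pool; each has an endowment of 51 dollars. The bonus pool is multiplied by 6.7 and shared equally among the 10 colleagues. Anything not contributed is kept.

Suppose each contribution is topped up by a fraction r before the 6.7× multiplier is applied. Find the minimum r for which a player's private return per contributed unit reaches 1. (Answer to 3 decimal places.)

With matching at rate r, one contributed unit becomes (1 + r) in the bonus pool and returns 6.7 × (1 + r) / 10 to the contributor.
Setting this equal to 1: 1 + r = 10/6.7 = 1.4925.
So the minimum matching rate is r = 1.4925 − 1 = 0.493.

0.493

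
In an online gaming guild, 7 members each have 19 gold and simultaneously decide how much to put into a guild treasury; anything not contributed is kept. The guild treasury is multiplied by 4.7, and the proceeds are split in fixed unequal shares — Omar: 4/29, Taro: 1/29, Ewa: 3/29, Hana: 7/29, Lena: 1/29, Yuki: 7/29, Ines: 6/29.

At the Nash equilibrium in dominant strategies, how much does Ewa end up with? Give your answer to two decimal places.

37.48 gold

Player j's private return per contributed unit is 4.7 × (j's share). Contributing is weakly dominant for j when that share is at least 1/4.7 = 0.2128, and contributing 0 is dominant otherwise.
Hana and Yuki clear that bar, contributing 19 each; the remaining 5 contribute 0. Total contributed: 38.
Ewa keeps 19 and receives 4.7 × 38 × 3/29 = 18.48 from the guild treasury, for a payoff of 37.48.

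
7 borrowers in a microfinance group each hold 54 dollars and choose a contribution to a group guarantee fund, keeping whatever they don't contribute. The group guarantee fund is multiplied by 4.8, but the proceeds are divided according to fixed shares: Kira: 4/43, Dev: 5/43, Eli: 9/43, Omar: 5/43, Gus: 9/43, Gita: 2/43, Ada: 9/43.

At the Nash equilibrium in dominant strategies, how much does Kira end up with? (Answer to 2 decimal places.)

126.33 dollars

Player j's private return per contributed unit is 4.8 × (j's share). Contributing is weakly dominant for j when that share is at least 1/4.8 = 0.2083, and contributing 0 is dominant otherwise.
Eli, Gus and Ada clear that bar, contributing 54 each; the remaining 4 contribute 0. Total contributed: 162.
Kira keeps 54 and receives 4.8 × 162 × 4/43 = 72.33 from the group guarantee fund, for a payoff of 126.33.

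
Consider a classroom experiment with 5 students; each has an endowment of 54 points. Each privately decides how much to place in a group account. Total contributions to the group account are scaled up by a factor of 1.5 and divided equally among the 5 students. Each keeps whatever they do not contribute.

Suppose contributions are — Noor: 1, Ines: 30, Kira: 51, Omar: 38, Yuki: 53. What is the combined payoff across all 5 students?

356.50 points

Total contributed: 1 + 30 + 51 + 38 + 53 = 173; total kept: 5 × 54 − 173 = 97.
The group account pays out 1.5 × 173 = 259.50 in aggregate.
Group total = 97 + 259.50 = 356.50.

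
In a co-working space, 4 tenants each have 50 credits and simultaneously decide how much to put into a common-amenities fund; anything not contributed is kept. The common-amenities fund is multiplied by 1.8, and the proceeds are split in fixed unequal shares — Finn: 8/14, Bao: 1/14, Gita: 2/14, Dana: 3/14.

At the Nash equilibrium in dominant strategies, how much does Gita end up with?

For player j, contributing a unit is worthwhile iff 1.8 × (j's share) ≥ 1, i.e. iff j's share is at least 0.5556.
The only share above 0.5556 is Finn's 8/14, contributing 50; the remaining 3 contribute 0. Total contributed: 50.
Gita keeps 50 and receives 1.8 × 50 × 2/14 = 12.86 from the common-amenities fund, for a payoff of 62.86.

62.86 credits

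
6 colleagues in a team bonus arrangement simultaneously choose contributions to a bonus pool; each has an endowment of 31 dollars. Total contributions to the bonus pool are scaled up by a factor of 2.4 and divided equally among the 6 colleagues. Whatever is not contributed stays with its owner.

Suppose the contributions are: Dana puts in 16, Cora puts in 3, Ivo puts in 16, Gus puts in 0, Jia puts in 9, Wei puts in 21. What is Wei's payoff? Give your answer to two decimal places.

Total contributed: 16 + 3 + 16 + 0 + 9 + 21 = 65.
Each receives 2.4 × 65 / 6 = 26.00 from the bonus pool.
Wei keeps 31 − 21 = 10, so Wei's payoff is 10 + 26.00 = 36.00.

36.00 dollars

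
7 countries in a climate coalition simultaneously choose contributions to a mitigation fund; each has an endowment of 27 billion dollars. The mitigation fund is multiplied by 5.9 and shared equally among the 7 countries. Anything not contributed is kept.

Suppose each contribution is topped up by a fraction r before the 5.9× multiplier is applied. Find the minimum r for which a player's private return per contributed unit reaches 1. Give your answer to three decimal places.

With matching at rate r, one contributed unit becomes (1 + r) in the mitigation fund and returns 5.9 × (1 + r) / 7 to the contributor.
Setting this equal to 1: 1 + r = 7/5.9 = 1.1864.
So the minimum matching rate is r = 1.1864 − 1 = 0.186.

0.186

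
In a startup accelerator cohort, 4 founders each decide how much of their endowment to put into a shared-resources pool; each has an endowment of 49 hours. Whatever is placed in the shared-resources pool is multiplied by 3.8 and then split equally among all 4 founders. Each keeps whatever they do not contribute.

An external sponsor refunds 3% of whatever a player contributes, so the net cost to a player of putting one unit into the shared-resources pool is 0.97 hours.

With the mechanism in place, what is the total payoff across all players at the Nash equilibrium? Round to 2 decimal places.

Even with the mechanism, each unit contributed returns only (3.8/4) / 0.97 = 0.9794 per unit of net cost, so contributing nothing is still dominant.
Everyone keeps their endowment and the group total is 4 × 49 = 196.

196.00 hours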